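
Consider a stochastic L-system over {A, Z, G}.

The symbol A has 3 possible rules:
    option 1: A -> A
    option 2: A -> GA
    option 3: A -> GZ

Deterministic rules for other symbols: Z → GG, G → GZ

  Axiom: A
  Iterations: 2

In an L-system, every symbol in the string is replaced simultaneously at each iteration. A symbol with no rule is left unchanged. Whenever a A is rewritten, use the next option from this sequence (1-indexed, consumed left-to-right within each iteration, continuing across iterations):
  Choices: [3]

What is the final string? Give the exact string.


Answer: GZGG

Derivation:
Step 0: A
Step 1: GZ  (used choices [3])
Step 2: GZGG  (used choices [])


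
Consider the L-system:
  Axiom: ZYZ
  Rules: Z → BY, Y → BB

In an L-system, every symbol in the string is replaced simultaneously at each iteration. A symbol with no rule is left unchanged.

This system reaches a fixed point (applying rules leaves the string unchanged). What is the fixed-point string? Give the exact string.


Step 0: ZYZ
Step 1: BYBBBY
Step 2: BBBBBBBB
Step 3: BBBBBBBB  (unchanged — fixed point at step 2)

Answer: BBBBBBBB


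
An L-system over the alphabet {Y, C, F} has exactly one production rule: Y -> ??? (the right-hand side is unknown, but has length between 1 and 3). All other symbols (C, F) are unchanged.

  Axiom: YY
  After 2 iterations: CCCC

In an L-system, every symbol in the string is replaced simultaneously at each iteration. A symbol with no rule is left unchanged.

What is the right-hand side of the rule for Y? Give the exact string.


Trying Y -> CC:
  Step 0: YY
  Step 1: CCCC
  Step 2: CCCC
Matches the given result.

Answer: CC


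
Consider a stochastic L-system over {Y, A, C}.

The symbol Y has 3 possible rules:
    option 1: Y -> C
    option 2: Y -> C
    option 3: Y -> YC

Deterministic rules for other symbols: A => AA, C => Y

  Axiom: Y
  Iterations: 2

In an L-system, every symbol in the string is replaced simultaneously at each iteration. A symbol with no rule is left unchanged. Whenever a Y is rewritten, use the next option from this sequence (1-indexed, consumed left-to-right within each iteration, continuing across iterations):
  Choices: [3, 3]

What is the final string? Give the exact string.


Step 0: Y
Step 1: YC  (used choices [3])
Step 2: YCY  (used choices [3])

Answer: YCY


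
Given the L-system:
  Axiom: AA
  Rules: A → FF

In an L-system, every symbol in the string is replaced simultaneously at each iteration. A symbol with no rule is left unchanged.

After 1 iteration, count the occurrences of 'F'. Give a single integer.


Answer: 4

Derivation:
Step 0: AA  (0 'F')
Step 1: FFFF  (4 'F')


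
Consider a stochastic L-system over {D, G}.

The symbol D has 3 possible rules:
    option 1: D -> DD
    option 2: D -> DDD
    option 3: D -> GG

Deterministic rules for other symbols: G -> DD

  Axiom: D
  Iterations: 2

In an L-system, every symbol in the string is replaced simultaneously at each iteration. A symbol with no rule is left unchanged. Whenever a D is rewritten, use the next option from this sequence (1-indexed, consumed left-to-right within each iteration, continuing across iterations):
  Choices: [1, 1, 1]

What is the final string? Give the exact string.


Answer: DDDD

Derivation:
Step 0: D
Step 1: DD  (used choices [1])
Step 2: DDDD  (used choices [1, 1])


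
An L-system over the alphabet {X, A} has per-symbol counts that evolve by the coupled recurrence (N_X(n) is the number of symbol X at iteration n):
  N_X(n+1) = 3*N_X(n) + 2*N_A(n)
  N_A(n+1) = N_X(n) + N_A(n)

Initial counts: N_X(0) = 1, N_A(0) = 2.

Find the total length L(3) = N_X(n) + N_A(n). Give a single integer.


Answer: 138

Derivation:
Step 0: N_X=1, N_A=2, L=3
Step 1: N_X=7, N_A=3, L=10
Step 2: N_X=27, N_A=10, L=37
Step 3: N_X=101, N_A=37, L=138


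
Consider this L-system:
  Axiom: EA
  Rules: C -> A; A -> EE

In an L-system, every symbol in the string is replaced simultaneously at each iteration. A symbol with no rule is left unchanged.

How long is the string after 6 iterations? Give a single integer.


Step 0: length = 2
Step 1: length = 3
Step 2: length = 3
Step 3: length = 3
Step 4: length = 3
Step 5: length = 3
Step 6: length = 3

Answer: 3


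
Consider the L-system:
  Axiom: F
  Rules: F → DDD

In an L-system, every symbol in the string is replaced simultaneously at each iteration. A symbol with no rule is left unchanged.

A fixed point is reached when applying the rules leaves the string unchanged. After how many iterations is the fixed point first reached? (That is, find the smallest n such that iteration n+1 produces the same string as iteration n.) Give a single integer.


Step 0: F
Step 1: DDD
Step 2: DDD  (unchanged — fixed point at step 1)

Answer: 1


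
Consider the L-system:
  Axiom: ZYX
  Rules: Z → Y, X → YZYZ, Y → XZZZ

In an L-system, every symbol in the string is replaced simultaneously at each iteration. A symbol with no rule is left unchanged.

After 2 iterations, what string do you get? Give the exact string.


Step 0: ZYX
Step 1: YXZZZYZYZ
Step 2: XZZZYZYZYYYXZZZYXZZZY

Answer: XZZZYZYZYYYXZZZYXZZZY


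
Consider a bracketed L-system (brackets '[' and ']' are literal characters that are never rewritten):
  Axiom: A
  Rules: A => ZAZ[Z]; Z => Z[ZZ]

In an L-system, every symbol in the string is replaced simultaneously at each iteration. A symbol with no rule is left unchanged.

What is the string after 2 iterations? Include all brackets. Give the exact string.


Step 0: A
Step 1: ZAZ[Z]
Step 2: Z[ZZ]ZAZ[Z]Z[ZZ][Z[ZZ]]

Answer: Z[ZZ]ZAZ[Z]Z[ZZ][Z[ZZ]]


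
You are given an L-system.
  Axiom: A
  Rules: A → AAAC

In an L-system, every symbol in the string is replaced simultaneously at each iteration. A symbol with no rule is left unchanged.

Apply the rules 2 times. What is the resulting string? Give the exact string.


Answer: AAACAAACAAACC

Derivation:
Step 0: A
Step 1: AAAC
Step 2: AAACAAACAAACC


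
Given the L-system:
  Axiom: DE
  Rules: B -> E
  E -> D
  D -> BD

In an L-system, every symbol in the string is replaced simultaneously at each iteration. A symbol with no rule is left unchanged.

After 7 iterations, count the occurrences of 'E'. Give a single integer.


Answer: 7

Derivation:
Step 0: DE  (1 'E')
Step 1: BDD  (0 'E')
Step 2: EBDBD  (1 'E')
Step 3: DEBDEBD  (2 'E')
Step 4: BDDEBDDEBD  (2 'E')
Step 5: EBDBDDEBDBDDEBD  (3 'E')
Step 6: DEBDEBDBDDEBDEBDBDDEBD  (5 'E')
Step 7: BDDEBDDEBDEBDBDDEBDDEBDEBDBDDEBD  (7 'E')


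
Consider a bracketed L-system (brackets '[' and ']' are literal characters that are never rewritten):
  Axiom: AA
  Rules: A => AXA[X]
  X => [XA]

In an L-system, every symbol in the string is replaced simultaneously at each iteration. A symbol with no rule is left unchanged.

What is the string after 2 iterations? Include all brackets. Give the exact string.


Answer: AXA[X][XA]AXA[X][[XA]]AXA[X][XA]AXA[X][[XA]]

Derivation:
Step 0: AA
Step 1: AXA[X]AXA[X]
Step 2: AXA[X][XA]AXA[X][[XA]]AXA[X][XA]AXA[X][[XA]]


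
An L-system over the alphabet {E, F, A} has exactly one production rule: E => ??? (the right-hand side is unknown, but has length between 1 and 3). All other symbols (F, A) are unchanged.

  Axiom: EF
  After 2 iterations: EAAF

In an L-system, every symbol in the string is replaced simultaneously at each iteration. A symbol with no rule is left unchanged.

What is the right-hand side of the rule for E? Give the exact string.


Trying E => EA:
  Step 0: EF
  Step 1: EAF
  Step 2: EAAF
Matches the given result.

Answer: EA


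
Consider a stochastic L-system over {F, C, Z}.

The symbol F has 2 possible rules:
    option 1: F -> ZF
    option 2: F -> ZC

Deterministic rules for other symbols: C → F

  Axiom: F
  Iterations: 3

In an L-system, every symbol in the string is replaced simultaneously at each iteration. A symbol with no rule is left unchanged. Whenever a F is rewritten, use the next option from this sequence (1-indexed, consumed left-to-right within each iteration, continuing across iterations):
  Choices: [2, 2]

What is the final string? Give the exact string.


Step 0: F
Step 1: ZC  (used choices [2])
Step 2: ZF  (used choices [])
Step 3: ZZC  (used choices [2])

Answer: ZZC


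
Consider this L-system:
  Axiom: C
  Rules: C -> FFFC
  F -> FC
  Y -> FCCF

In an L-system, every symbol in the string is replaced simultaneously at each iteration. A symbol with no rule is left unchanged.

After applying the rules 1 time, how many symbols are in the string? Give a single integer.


Step 0: length = 1
Step 1: length = 4

Answer: 4


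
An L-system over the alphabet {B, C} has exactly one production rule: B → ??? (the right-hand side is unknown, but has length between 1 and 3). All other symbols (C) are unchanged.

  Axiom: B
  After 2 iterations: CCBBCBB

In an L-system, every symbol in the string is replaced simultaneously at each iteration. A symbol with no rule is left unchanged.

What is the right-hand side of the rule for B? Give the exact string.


Trying B → CBB:
  Step 0: B
  Step 1: CBB
  Step 2: CCBBCBB
Matches the given result.

Answer: CBB


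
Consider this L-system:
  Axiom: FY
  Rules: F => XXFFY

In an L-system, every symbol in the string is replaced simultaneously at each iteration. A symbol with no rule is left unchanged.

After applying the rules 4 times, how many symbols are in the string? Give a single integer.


Answer: 62

Derivation:
Step 0: length = 2
Step 1: length = 6
Step 2: length = 14
Step 3: length = 30
Step 4: length = 62


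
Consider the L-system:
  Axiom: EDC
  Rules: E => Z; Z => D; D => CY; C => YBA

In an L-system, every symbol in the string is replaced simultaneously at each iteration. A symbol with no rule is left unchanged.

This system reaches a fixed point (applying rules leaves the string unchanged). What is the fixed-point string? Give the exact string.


Answer: YBAYYBAYYBA

Derivation:
Step 0: EDC
Step 1: ZCYYBA
Step 2: DYBAYYBA
Step 3: CYYBAYYBA
Step 4: YBAYYBAYYBA
Step 5: YBAYYBAYYBA  (unchanged — fixed point at step 4)


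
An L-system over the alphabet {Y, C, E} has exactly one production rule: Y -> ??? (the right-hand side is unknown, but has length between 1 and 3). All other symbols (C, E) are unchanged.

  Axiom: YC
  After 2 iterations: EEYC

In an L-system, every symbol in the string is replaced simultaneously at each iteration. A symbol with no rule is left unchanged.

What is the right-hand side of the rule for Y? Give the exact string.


Answer: EY

Derivation:
Trying Y -> EY:
  Step 0: YC
  Step 1: EYC
  Step 2: EEYC
Matches the given result.


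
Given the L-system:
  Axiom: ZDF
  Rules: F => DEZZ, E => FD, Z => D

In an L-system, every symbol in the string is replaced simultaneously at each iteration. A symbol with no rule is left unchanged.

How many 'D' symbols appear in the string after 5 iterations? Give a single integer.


Step 0: ZDF  (1 'D')
Step 1: DDDEZZ  (3 'D')
Step 2: DDDFDDD  (6 'D')
Step 3: DDDDEZZDDD  (7 'D')
Step 4: DDDDFDDDDDD  (10 'D')
Step 5: DDDDDEZZDDDDDD  (11 'D')

Answer: 11


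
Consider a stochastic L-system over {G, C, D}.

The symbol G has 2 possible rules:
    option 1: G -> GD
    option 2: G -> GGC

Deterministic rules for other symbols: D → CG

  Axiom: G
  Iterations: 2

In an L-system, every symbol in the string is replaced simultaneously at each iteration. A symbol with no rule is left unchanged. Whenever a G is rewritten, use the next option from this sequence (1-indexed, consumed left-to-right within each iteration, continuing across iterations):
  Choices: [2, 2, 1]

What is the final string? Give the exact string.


Step 0: G
Step 1: GGC  (used choices [2])
Step 2: GGCGDC  (used choices [2, 1])

Answer: GGCGDC


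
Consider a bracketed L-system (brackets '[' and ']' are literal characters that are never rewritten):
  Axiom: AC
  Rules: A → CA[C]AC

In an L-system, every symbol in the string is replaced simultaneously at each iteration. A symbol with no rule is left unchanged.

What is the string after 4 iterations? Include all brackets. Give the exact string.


Step 0: AC
Step 1: CA[C]ACC
Step 2: CCA[C]AC[C]CA[C]ACCC
Step 3: CCCA[C]AC[C]CA[C]ACC[C]CCA[C]AC[C]CA[C]ACCCC
Step 4: CCCCA[C]AC[C]CA[C]ACC[C]CCA[C]AC[C]CA[C]ACCC[C]CCCA[C]AC[C]CA[C]ACC[C]CCA[C]AC[C]CA[C]ACCCCC

Answer: CCCCA[C]AC[C]CA[C]ACC[C]CCA[C]AC[C]CA[C]ACCC[C]CCCA[C]AC[C]CA[C]ACC[C]CCA[C]AC[C]CA[C]ACCCCC


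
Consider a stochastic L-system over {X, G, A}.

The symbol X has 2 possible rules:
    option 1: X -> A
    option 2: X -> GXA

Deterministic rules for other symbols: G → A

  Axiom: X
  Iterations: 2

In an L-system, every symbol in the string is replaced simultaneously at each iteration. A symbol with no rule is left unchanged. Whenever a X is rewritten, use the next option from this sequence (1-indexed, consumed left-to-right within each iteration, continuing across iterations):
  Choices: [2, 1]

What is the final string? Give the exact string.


Answer: AAA

Derivation:
Step 0: X
Step 1: GXA  (used choices [2])
Step 2: AAA  (used choices [1])


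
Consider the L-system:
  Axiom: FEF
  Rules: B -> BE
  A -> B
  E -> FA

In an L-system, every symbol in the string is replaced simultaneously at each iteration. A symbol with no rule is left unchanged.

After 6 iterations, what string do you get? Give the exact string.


Step 0: FEF
Step 1: FFAF
Step 2: FFBF
Step 3: FFBEF
Step 4: FFBEFAF
Step 5: FFBEFAFBF
Step 6: FFBEFAFBFBEF

Answer: FFBEFAFBFBEF


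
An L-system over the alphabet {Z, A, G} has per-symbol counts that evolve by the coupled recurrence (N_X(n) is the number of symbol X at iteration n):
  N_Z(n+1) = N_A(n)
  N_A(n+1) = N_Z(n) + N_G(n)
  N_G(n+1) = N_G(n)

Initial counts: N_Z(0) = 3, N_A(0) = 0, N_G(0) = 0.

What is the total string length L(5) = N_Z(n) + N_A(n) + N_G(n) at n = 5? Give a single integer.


Answer: 3

Derivation:
Step 0: N_Z=3, N_A=0, N_G=0, L=3
Step 1: N_Z=0, N_A=3, N_G=0, L=3
Step 2: N_Z=3, N_A=0, N_G=0, L=3
Step 3: N_Z=0, N_A=3, N_G=0, L=3
Step 4: N_Z=3, N_A=0, N_G=0, L=3
Step 5: N_Z=0, N_A=3, N_G=0, L=3


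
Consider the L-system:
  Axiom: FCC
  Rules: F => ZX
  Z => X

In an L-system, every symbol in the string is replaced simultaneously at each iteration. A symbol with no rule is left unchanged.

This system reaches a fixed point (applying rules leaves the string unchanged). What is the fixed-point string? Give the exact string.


Answer: XXCC

Derivation:
Step 0: FCC
Step 1: ZXCC
Step 2: XXCC
Step 3: XXCC  (unchanged — fixed point at step 2)


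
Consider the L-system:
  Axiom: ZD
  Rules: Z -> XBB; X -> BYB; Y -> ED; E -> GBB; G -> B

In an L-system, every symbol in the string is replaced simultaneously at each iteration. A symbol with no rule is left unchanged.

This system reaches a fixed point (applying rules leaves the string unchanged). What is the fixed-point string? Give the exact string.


Step 0: ZD
Step 1: XBBD
Step 2: BYBBBD
Step 3: BEDBBBD
Step 4: BGBBDBBBD
Step 5: BBBBDBBBD
Step 6: BBBBDBBBD  (unchanged — fixed point at step 5)

Answer: BBBBDBBBD


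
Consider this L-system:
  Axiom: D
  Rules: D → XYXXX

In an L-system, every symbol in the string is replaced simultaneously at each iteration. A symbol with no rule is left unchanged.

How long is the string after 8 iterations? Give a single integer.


Answer: 5

Derivation:
Step 0: length = 1
Step 1: length = 5
Step 2: length = 5
Step 3: length = 5
Step 4: length = 5
Step 5: length = 5
Step 6: length = 5
Step 7: length = 5
Step 8: length = 5


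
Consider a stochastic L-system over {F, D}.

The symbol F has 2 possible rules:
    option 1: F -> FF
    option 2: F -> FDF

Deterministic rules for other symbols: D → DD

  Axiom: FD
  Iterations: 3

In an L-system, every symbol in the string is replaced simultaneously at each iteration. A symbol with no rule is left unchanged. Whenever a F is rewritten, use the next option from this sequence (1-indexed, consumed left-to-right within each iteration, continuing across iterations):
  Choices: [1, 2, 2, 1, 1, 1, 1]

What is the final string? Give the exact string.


Step 0: FD
Step 1: FFDD  (used choices [1])
Step 2: FDFFDFDDDD  (used choices [2, 2])
Step 3: FFDDFFFFDDFFDDDDDDDD  (used choices [1, 1, 1, 1])

Answer: FFDDFFFFDDFFDDDDDDDD


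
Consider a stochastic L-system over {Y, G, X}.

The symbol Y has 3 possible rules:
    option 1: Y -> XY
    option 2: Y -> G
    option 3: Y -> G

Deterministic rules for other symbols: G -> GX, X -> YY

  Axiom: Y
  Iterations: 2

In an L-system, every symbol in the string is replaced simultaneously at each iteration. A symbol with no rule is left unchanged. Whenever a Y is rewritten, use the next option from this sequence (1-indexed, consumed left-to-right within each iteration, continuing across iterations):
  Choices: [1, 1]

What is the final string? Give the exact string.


Answer: YYXY

Derivation:
Step 0: Y
Step 1: XY  (used choices [1])
Step 2: YYXY  (used choices [1])


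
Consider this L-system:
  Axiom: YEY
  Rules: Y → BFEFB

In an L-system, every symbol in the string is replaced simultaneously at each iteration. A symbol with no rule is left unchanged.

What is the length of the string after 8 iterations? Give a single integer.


Step 0: length = 3
Step 1: length = 11
Step 2: length = 11
Step 3: length = 11
Step 4: length = 11
Step 5: length = 11
Step 6: length = 11
Step 7: length = 11
Step 8: length = 11

Answer: 11


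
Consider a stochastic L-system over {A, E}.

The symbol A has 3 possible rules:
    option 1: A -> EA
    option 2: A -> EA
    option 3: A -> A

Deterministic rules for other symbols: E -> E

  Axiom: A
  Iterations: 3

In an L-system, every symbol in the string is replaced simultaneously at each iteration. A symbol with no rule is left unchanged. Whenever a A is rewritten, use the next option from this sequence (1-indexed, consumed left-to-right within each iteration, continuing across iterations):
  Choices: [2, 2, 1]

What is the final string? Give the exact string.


Step 0: A
Step 1: EA  (used choices [2])
Step 2: EEA  (used choices [2])
Step 3: EEEA  (used choices [1])

Answer: EEEA


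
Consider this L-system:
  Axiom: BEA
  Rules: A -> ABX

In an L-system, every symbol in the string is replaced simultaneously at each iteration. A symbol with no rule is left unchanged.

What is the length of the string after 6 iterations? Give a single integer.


Step 0: length = 3
Step 1: length = 5
Step 2: length = 7
Step 3: length = 9
Step 4: length = 11
Step 5: length = 13
Step 6: length = 15

Answer: 15


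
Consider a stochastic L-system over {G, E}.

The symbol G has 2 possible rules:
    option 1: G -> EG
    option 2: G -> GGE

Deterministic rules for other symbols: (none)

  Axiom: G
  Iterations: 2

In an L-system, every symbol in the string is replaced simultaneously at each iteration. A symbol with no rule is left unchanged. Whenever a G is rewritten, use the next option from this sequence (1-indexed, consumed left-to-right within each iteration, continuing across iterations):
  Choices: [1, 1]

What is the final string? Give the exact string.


Answer: EEG

Derivation:
Step 0: G
Step 1: EG  (used choices [1])
Step 2: EEG  (used choices [1])


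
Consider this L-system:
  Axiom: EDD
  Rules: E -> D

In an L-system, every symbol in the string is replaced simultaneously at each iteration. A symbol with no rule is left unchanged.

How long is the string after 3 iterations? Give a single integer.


Answer: 3

Derivation:
Step 0: length = 3
Step 1: length = 3
Step 2: length = 3
Step 3: length = 3


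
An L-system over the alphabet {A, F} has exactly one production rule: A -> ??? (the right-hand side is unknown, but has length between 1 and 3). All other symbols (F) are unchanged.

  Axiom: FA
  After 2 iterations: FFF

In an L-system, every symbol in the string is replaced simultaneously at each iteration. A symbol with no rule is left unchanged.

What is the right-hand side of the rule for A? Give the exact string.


Answer: FF

Derivation:
Trying A -> FF:
  Step 0: FA
  Step 1: FFF
  Step 2: FFF
Matches the given result.


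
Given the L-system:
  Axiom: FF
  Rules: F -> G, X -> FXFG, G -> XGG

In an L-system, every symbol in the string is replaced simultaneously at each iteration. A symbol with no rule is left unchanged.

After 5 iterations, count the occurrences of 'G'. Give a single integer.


Answer: 88

Derivation:
Step 0: FF  (0 'G')
Step 1: GG  (2 'G')
Step 2: XGGXGG  (4 'G')
Step 3: FXFGXGGXGGFXFGXGGXGG  (10 'G')
Step 4: GFXFGGXGGFXFGXGGXGGFXFGXGGXGGGFXFGGXGGFXFGXGGXGGFXFGXGGXGG  (30 'G')
Step 5: XGGGFXFGGXGGXGGFXFGXGGXGGGFXFGGXGGFXFGXGGXGGFXFGXGGXGGGFXFGGXGGFXFGXGGXGGFXFGXGGXGGXGGGFXFGGXGGXGGFXFGXGGXGGGFXFGGXGGFXFGXGGXGGFXFGXGGXGGGFXFGGXGGFXFGXGGXGGFXFGXGGXGG  (88 'G')


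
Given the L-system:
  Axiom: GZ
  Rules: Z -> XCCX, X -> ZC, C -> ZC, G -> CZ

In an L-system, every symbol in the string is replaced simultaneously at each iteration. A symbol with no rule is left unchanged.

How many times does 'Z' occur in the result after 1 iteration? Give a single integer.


Step 0: GZ  (1 'Z')
Step 1: CZXCCX  (1 'Z')

Answer: 1


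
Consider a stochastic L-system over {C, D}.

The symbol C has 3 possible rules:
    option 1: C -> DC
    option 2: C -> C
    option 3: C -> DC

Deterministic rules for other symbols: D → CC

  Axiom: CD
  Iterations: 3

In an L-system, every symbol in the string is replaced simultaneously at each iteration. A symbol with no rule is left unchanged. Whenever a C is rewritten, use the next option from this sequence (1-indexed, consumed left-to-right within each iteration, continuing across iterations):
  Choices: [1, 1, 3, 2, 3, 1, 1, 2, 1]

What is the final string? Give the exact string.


Step 0: CD
Step 1: DCCC  (used choices [1])
Step 2: CCDCDCC  (used choices [1, 3, 2])
Step 3: DCDCCCDCCCCDC  (used choices [3, 1, 1, 2, 1])

Answer: DCDCCCDCCCCDC


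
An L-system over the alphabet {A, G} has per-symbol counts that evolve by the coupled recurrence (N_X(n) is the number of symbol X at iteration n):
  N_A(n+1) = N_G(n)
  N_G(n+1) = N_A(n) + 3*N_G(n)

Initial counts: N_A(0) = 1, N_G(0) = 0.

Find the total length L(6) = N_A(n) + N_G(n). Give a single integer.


Step 0: N_A=1, N_G=0, L=1
Step 1: N_A=0, N_G=1, L=1
Step 2: N_A=1, N_G=3, L=4
Step 3: N_A=3, N_G=10, L=13
Step 4: N_A=10, N_G=33, L=43
Step 5: N_A=33, N_G=109, L=142
Step 6: N_A=109, N_G=360, L=469

Answer: 469


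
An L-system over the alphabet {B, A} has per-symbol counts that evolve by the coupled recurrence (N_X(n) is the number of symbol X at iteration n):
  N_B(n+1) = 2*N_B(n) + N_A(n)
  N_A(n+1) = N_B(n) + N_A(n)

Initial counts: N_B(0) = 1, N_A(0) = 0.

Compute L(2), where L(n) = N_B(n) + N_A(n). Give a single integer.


Step 0: N_B=1, N_A=0, L=1
Step 1: N_B=2, N_A=1, L=3
Step 2: N_B=5, N_A=3, L=8

Answer: 8


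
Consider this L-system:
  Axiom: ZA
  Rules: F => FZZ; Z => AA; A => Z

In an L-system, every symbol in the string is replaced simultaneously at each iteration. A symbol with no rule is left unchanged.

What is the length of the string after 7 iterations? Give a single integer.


Answer: 24

Derivation:
Step 0: length = 2
Step 1: length = 3
Step 2: length = 4
Step 3: length = 6
Step 4: length = 8
Step 5: length = 12
Step 6: length = 16
Step 7: length = 24


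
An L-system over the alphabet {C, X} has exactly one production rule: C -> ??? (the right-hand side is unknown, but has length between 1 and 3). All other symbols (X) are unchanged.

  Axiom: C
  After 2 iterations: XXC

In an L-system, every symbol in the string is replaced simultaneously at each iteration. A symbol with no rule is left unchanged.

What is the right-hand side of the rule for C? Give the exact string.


Answer: XC

Derivation:
Trying C -> XC:
  Step 0: C
  Step 1: XC
  Step 2: XXC
Matches the given result.


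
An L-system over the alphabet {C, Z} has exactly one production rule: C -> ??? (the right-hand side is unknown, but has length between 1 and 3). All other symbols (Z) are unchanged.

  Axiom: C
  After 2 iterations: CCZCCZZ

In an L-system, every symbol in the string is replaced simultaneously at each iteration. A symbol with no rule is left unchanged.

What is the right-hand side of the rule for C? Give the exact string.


Trying C -> CCZ:
  Step 0: C
  Step 1: CCZ
  Step 2: CCZCCZZ
Matches the given result.

Answer: CCZ


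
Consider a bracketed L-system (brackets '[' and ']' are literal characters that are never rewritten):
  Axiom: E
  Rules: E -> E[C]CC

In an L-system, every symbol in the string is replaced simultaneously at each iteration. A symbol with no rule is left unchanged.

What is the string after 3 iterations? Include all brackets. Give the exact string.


Step 0: E
Step 1: E[C]CC
Step 2: E[C]CC[C]CC
Step 3: E[C]CC[C]CC[C]CC

Answer: E[C]CC[C]CC[C]CC


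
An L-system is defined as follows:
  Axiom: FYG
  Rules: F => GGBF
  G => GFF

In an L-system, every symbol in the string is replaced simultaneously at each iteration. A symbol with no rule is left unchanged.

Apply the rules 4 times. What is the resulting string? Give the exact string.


Answer: GFFGGBFGGBFGFFGFFBGGBFGFFGFFBGGBFGFFGGBFGGBFGFFGFFBGGBFGFFGFFBGGBFBGFFGGBFGGBFGFFGGBFGGBFBGFFGFFBGGBFYGFFGGBFGGBFGFFGFFBGGBFGFFGFFBGGBFGFFGGBFGGBFGFFGGBFGGBFBGFFGFFBGGBFGFFGGBFGGBFGFFGGBFGGBFBGFFGFFBGGBF

Derivation:
Step 0: FYG
Step 1: GGBFYGFF
Step 2: GFFGFFBGGBFYGFFGGBFGGBF
Step 3: GFFGGBFGGBFGFFGGBFGGBFBGFFGFFBGGBFYGFFGGBFGGBFGFFGFFBGGBFGFFGFFBGGBF
Step 4: GFFGGBFGGBFGFFGFFBGGBFGFFGFFBGGBFGFFGGBFGGBFGFFGFFBGGBFGFFGFFBGGBFBGFFGGBFGGBFGFFGGBFGGBFBGFFGFFBGGBFYGFFGGBFGGBFGFFGFFBGGBFGFFGFFBGGBFGFFGGBFGGBFGFFGGBFGGBFBGFFGFFBGGBFGFFGGBFGGBFGFFGGBFGGBFBGFFGFFBGGBF


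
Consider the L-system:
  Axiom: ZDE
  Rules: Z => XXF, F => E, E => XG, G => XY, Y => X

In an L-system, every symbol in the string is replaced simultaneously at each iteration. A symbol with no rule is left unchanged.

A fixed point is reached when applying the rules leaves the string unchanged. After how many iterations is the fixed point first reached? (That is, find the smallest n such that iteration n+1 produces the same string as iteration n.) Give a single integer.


Answer: 5

Derivation:
Step 0: ZDE
Step 1: XXFDXG
Step 2: XXEDXXY
Step 3: XXXGDXXX
Step 4: XXXXYDXXX
Step 5: XXXXXDXXX
Step 6: XXXXXDXXX  (unchanged — fixed point at step 5)


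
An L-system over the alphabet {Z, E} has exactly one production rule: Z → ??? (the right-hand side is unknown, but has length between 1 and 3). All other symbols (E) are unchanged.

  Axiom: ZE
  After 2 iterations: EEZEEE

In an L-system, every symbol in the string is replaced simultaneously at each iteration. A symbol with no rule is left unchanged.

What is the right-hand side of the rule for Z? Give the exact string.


Answer: EZE

Derivation:
Trying Z → EZE:
  Step 0: ZE
  Step 1: EZEE
  Step 2: EEZEEE
Matches the given result.


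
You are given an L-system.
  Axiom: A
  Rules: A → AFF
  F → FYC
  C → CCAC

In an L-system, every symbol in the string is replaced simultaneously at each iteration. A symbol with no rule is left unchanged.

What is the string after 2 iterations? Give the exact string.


Answer: AFFFYCFYC

Derivation:
Step 0: A
Step 1: AFF
Step 2: AFFFYCFYC


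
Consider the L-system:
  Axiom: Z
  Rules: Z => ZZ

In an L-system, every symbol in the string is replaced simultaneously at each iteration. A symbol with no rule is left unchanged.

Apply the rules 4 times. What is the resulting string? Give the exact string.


Answer: ZZZZZZZZZZZZZZZZ

Derivation:
Step 0: Z
Step 1: ZZ
Step 2: ZZZZ
Step 3: ZZZZZZZZ
Step 4: ZZZZZZZZZZZZZZZZ


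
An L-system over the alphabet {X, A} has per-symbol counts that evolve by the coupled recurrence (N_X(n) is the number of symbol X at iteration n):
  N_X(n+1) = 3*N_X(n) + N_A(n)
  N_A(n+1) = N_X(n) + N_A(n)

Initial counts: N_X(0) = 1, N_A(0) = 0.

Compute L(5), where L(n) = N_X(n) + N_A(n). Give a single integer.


Answer: 560

Derivation:
Step 0: N_X=1, N_A=0, L=1
Step 1: N_X=3, N_A=1, L=4
Step 2: N_X=10, N_A=4, L=14
Step 3: N_X=34, N_A=14, L=48
Step 4: N_X=116, N_A=48, L=164
Step 5: N_X=396, N_A=164, L=560


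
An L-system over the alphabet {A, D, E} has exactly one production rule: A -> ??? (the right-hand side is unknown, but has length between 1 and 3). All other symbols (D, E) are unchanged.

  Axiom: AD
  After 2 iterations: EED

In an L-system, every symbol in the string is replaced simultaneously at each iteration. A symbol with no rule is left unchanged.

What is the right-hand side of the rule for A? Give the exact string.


Trying A -> EE:
  Step 0: AD
  Step 1: EED
  Step 2: EED
Matches the given result.

Answer: EE


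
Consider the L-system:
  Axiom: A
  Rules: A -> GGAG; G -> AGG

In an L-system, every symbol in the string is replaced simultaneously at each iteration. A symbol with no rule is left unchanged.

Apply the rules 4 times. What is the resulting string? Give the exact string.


Step 0: A
Step 1: GGAG
Step 2: AGGAGGGGAGAGG
Step 3: GGAGAGGAGGGGAGAGGAGGAGGAGGGGAGAGGGGAGAGGAGG
Step 4: AGGAGGGGAGAGGGGAGAGGAGGGGAGAGGAGGAGGAGGGGAGAGGGGAGAGGAGGGGAGAGGAGGGGAGAGGAGGGGAGAGGAGGAGGAGGGGAGAGGGGAGAGGAGGAGGAGGGGAGAGGGGAGAGGAGGGGAGAGGAGG

Answer: AGGAGGGGAGAGGGGAGAGGAGGGGAGAGGAGGAGGAGGGGAGAGGGGAGAGGAGGGGAGAGGAGGGGAGAGGAGGGGAGAGGAGGAGGAGGGGAGAGGGGAGAGGAGGAGGAGGGGAGAGGGGAGAGGAGGGGAGAGGAGG


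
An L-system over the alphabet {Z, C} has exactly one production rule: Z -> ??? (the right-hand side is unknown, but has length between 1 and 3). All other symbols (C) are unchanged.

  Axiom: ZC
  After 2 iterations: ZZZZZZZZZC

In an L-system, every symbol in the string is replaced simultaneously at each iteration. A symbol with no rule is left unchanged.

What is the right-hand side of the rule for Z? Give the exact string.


Trying Z -> ZZZ:
  Step 0: ZC
  Step 1: ZZZC
  Step 2: ZZZZZZZZZC
Matches the given result.

Answer: ZZZ


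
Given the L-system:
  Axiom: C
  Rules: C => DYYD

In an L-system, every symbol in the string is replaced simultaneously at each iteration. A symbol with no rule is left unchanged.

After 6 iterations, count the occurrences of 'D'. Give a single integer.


Answer: 2

Derivation:
Step 0: C  (0 'D')
Step 1: DYYD  (2 'D')
Step 2: DYYD  (2 'D')
Step 3: DYYD  (2 'D')
Step 4: DYYD  (2 'D')
Step 5: DYYD  (2 'D')
Step 6: DYYD  (2 'D')


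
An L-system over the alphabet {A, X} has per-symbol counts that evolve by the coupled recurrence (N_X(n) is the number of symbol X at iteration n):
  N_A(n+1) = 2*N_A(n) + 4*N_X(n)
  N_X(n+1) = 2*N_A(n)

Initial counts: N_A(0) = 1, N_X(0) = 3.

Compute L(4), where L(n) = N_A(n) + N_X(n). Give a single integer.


Step 0: N_A=1, N_X=3, L=4
Step 1: N_A=14, N_X=2, L=16
Step 2: N_A=36, N_X=28, L=64
Step 3: N_A=184, N_X=72, L=256
Step 4: N_A=656, N_X=368, L=1024

Answer: 1024


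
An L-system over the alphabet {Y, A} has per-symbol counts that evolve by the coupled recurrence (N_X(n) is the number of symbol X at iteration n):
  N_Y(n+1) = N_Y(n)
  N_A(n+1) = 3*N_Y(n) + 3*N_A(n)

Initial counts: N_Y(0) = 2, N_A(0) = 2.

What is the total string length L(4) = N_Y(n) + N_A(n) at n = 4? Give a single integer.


Step 0: N_Y=2, N_A=2, L=4
Step 1: N_Y=2, N_A=12, L=14
Step 2: N_Y=2, N_A=42, L=44
Step 3: N_Y=2, N_A=132, L=134
Step 4: N_Y=2, N_A=402, L=404

Answer: 404


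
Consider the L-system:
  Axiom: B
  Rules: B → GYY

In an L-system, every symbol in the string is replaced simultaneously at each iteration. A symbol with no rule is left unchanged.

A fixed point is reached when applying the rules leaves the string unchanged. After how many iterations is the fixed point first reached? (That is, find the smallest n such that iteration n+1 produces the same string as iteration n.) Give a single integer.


Step 0: B
Step 1: GYY
Step 2: GYY  (unchanged — fixed point at step 1)

Answer: 1


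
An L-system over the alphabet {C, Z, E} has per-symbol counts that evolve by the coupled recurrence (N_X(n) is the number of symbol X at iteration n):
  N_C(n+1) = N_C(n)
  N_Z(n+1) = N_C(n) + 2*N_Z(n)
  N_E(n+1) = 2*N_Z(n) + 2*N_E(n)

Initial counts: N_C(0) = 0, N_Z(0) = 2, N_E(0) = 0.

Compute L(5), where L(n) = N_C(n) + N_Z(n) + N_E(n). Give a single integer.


Step 0: N_C=0, N_Z=2, N_E=0, L=2
Step 1: N_C=0, N_Z=4, N_E=4, L=8
Step 2: N_C=0, N_Z=8, N_E=16, L=24
Step 3: N_C=0, N_Z=16, N_E=48, L=64
Step 4: N_C=0, N_Z=32, N_E=128, L=160
Step 5: N_C=0, N_Z=64, N_E=320, L=384

Answer: 384


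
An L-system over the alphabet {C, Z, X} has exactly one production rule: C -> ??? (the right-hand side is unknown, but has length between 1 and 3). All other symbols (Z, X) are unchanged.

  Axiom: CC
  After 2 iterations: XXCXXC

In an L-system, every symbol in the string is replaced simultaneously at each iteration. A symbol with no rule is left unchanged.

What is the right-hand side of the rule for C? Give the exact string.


Trying C -> XC:
  Step 0: CC
  Step 1: XCXC
  Step 2: XXCXXC
Matches the given result.

Answer: XC


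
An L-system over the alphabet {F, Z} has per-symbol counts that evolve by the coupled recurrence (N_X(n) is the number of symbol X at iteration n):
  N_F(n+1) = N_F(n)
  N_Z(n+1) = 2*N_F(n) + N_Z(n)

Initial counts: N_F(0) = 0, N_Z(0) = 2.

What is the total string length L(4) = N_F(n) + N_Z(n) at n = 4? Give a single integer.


Step 0: N_F=0, N_Z=2, L=2
Step 1: N_F=0, N_Z=2, L=2
Step 2: N_F=0, N_Z=2, L=2
Step 3: N_F=0, N_Z=2, L=2
Step 4: N_F=0, N_Z=2, L=2

Answer: 2


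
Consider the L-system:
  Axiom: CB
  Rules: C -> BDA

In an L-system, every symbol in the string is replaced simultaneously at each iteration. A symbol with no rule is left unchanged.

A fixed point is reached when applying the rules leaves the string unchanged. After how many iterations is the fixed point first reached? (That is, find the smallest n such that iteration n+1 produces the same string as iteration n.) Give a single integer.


Step 0: CB
Step 1: BDAB
Step 2: BDAB  (unchanged — fixed point at step 1)

Answer: 1


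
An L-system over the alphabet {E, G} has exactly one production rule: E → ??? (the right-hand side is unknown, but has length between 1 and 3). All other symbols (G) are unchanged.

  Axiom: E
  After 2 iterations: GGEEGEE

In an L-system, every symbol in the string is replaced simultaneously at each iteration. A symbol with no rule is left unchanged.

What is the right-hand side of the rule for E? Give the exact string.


Trying E → GEE:
  Step 0: E
  Step 1: GEE
  Step 2: GGEEGEE
Matches the given result.

Answer: GEE


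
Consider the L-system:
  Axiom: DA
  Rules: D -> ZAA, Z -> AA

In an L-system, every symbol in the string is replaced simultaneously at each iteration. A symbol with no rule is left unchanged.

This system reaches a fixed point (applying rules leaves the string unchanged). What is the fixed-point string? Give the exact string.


Step 0: DA
Step 1: ZAAA
Step 2: AAAAA
Step 3: AAAAA  (unchanged — fixed point at step 2)

Answer: AAAAA


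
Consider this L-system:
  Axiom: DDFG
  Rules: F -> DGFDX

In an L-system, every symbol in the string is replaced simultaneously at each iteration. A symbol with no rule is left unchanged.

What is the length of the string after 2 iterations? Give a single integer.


Answer: 12

Derivation:
Step 0: length = 4
Step 1: length = 8
Step 2: length = 12


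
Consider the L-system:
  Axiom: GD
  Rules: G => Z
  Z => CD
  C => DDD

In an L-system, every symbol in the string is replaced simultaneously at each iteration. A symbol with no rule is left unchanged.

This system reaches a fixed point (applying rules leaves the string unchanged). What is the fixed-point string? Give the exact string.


Step 0: GD
Step 1: ZD
Step 2: CDD
Step 3: DDDDD
Step 4: DDDDD  (unchanged — fixed point at step 3)

Answer: DDDDD


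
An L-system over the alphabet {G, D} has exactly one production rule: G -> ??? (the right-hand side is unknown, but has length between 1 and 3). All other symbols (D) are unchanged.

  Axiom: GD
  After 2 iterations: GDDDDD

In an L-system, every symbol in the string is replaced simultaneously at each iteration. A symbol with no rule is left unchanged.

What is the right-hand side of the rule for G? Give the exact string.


Answer: GDD

Derivation:
Trying G -> GDD:
  Step 0: GD
  Step 1: GDDD
  Step 2: GDDDDD
Matches the given result.


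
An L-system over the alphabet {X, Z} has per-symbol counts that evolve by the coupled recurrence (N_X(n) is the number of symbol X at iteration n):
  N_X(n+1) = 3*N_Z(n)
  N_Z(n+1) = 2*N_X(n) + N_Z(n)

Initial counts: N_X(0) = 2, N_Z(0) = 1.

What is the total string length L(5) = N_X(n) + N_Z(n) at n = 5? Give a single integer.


Step 0: N_X=2, N_Z=1, L=3
Step 1: N_X=3, N_Z=5, L=8
Step 2: N_X=15, N_Z=11, L=26
Step 3: N_X=33, N_Z=41, L=74
Step 4: N_X=123, N_Z=107, L=230
Step 5: N_X=321, N_Z=353, L=674

Answer: 674


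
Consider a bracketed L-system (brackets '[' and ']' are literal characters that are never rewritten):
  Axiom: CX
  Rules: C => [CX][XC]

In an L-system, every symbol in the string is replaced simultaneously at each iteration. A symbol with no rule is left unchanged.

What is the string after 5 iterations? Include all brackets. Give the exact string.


Answer: [[[[[CX][XC]X][X[CX][XC]]X][X[[CX][XC]X][X[CX][XC]]]X][X[[[CX][XC]X][X[CX][XC]]X][X[[CX][XC]X][X[CX][XC]]]]X][X[[[[CX][XC]X][X[CX][XC]]X][X[[CX][XC]X][X[CX][XC]]]X][X[[[CX][XC]X][X[CX][XC]]X][X[[CX][XC]X][X[CX][XC]]]]]X

Derivation:
Step 0: CX
Step 1: [CX][XC]X
Step 2: [[CX][XC]X][X[CX][XC]]X
Step 3: [[[CX][XC]X][X[CX][XC]]X][X[[CX][XC]X][X[CX][XC]]]X
Step 4: [[[[CX][XC]X][X[CX][XC]]X][X[[CX][XC]X][X[CX][XC]]]X][X[[[CX][XC]X][X[CX][XC]]X][X[[CX][XC]X][X[CX][XC]]]]X
Step 5: [[[[[CX][XC]X][X[CX][XC]]X][X[[CX][XC]X][X[CX][XC]]]X][X[[[CX][XC]X][X[CX][XC]]X][X[[CX][XC]X][X[CX][XC]]]]X][X[[[[CX][XC]X][X[CX][XC]]X][X[[CX][XC]X][X[CX][XC]]]X][X[[[CX][XC]X][X[CX][XC]]X][X[[CX][XC]X][X[CX][XC]]]]]X


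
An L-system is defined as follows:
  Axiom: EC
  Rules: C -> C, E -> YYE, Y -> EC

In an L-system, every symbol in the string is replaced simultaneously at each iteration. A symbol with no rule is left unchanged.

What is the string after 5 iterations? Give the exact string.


Step 0: EC
Step 1: YYEC
Step 2: ECECYYEC
Step 3: YYECYYECECECYYEC
Step 4: ECECYYECECECYYECYYECYYECECECYYEC
Step 5: YYECYYECECECYYECYYECYYECECECYYECECECYYECECECYYECYYECYYECECECYYEC

Answer: YYECYYECECECYYECYYECYYECECECYYECECECYYECECECYYECYYECYYECECECYYEC


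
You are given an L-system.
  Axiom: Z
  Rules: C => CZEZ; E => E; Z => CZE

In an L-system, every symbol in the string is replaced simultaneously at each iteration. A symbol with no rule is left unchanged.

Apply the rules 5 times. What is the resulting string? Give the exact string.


Answer: CZEZCZEECZECZEZCZEEECZEZCZEECZEZCZEECZECZEZCZEEEECZEZCZEECZECZEZCZEEECZEZCZEECZECZEZCZEEECZEZCZEECZEZCZEECZECZEZCZEEEEE

Derivation:
Step 0: Z
Step 1: CZE
Step 2: CZEZCZEE
Step 3: CZEZCZEECZECZEZCZEEE
Step 4: CZEZCZEECZECZEZCZEEECZEZCZEECZEZCZEECZECZEZCZEEEE
Step 5: CZEZCZEECZECZEZCZEEECZEZCZEECZEZCZEECZECZEZCZEEEECZEZCZEECZECZEZCZEEECZEZCZEECZECZEZCZEEECZEZCZEECZEZCZEECZECZEZCZEEEEE


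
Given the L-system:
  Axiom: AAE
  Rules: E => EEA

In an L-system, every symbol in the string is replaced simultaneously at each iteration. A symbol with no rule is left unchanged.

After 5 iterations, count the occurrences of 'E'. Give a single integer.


Answer: 32

Derivation:
Step 0: AAE  (1 'E')
Step 1: AAEEA  (2 'E')
Step 2: AAEEAEEAA  (4 'E')
Step 3: AAEEAEEAAEEAEEAAA  (8 'E')
Step 4: AAEEAEEAAEEAEEAAAEEAEEAAEEAEEAAAA  (16 'E')
Step 5: AAEEAEEAAEEAEEAAAEEAEEAAEEAEEAAAAEEAEEAAEEAEEAAAEEAEEAAEEAEEAAAAA  (32 'E')


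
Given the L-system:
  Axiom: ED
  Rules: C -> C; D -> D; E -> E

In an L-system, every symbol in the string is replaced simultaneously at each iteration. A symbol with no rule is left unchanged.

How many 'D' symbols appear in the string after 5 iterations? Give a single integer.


Answer: 1

Derivation:
Step 0: ED  (1 'D')
Step 1: ED  (1 'D')
Step 2: ED  (1 'D')
Step 3: ED  (1 'D')
Step 4: ED  (1 'D')
Step 5: ED  (1 'D')
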